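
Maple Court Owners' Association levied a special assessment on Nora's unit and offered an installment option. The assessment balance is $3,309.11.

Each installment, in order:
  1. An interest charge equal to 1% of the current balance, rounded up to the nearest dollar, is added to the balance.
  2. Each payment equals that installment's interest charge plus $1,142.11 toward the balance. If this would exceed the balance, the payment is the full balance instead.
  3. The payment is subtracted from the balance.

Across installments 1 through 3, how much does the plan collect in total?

$3,376.11

Installment 1: opening $3,309.11; interest $34.00 → $3,343.11; payment $1,176.11; balance $2,167.00
Installment 2: opening $2,167.00; interest $22.00 → $2,189.00; payment $1,164.11; balance $1,024.89
Installment 3: opening $1,024.89; interest $11.00 → $1,035.89; payment $1,035.89; balance $0.00
Total paid: $3,376.11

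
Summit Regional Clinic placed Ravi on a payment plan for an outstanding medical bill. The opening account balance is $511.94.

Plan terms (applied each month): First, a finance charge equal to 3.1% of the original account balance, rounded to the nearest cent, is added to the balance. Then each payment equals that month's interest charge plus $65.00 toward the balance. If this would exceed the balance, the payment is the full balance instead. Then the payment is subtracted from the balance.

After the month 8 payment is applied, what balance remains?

# | Opening | Interest | Payment | End bal
1 | $511.94 | $15.87 | $80.87 | $446.94
2 | $446.94 | $15.87 | $80.87 | $381.94
3 | $381.94 | $15.87 | $80.87 | $316.94
4 | $316.94 | $15.87 | $80.87 | $251.94
5 | $251.94 | $15.87 | $80.87 | $186.94
6 | $186.94 | $15.87 | $80.87 | $121.94
7 | $121.94 | $15.87 | $80.87 | $56.94
8 | $56.94 | $15.87 | $72.81 | $0.00

$0.00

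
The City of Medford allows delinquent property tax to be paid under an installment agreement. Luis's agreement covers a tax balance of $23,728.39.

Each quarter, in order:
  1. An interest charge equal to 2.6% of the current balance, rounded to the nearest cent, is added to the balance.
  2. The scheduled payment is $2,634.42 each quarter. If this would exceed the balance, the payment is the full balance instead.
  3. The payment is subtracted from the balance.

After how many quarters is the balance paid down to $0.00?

# | Opening | Interest | Payment | End bal
1 | $23,728.39 | $616.94 | $2,634.42 | $21,710.91
2 | $21,710.91 | $564.48 | $2,634.42 | $19,640.97
3 | $19,640.97 | $510.67 | $2,634.42 | $17,517.22
4 | $17,517.22 | $455.45 | $2,634.42 | $15,338.25
5 | $15,338.25 | $398.79 | $2,634.42 | $13,102.62
6 | $13,102.62 | $340.67 | $2,634.42 | $10,808.87
7 | $10,808.87 | $281.03 | $2,634.42 | $8,455.48
8 | $8,455.48 | $219.84 | $2,634.42 | $6,040.90
9 | $6,040.90 | $157.06 | $2,634.42 | $3,563.54
10 | $3,563.54 | $92.65 | $2,634.42 | $1,021.77
11 | $1,021.77 | $26.57 | $1,048.34 | $0.00
Balance reaches $0.00 in quarter 11.

11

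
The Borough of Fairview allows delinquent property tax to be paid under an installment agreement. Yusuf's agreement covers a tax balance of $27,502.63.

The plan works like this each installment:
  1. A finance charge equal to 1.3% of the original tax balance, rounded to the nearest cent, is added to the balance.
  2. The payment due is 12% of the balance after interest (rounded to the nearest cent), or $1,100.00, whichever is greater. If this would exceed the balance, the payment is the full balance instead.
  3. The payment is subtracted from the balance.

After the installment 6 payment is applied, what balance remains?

$14,176.61

Installment 1: $27,502.63 +$357.53 interest = $27,860.16; pay $3,343.22 → $24,516.94
Installment 2: $24,516.94 +$357.53 interest = $24,874.47; pay $2,984.94 → $21,889.53
Installment 3: $21,889.53 +$357.53 interest = $22,247.06; pay $2,669.65 → $19,577.41
Installment 4: $19,577.41 +$357.53 interest = $19,934.94; pay $2,392.19 → $17,542.75
Installment 5: $17,542.75 +$357.53 interest = $17,900.28; pay $2,148.03 → $15,752.25
Installment 6: $15,752.25 +$357.53 interest = $16,109.78; pay $1,933.17 → $14,176.61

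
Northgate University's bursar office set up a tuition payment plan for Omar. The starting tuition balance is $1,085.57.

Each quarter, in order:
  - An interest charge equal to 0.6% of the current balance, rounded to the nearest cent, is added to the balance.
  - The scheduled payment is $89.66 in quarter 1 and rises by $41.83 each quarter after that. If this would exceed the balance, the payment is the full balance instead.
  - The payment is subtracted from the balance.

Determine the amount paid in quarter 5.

# | Opening | Interest | Payment | End bal
1 | $1,085.57 | $6.51 | $89.66 | $1,002.42
2 | $1,002.42 | $6.01 | $131.49 | $876.94
3 | $876.94 | $5.26 | $173.32 | $708.88
4 | $708.88 | $4.25 | $215.15 | $497.98
5 | $497.98 | $2.99 | $256.98 | $243.99

$256.98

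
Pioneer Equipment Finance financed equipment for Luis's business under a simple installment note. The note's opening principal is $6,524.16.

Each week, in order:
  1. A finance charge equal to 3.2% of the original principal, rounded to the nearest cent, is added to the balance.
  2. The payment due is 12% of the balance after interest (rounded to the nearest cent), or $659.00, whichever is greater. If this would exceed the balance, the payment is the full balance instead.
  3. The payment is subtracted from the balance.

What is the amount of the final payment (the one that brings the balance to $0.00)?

$640.16

Week 1: opening $6,524.16; interest $208.77 → $6,732.93; payment $807.95; balance $5,924.98
Week 2: opening $5,924.98; interest $208.77 → $6,133.75; payment $736.05; balance $5,397.70
Week 3: opening $5,397.70; interest $208.77 → $5,606.47; payment $672.78; balance $4,933.69
Week 4: opening $4,933.69; interest $208.77 → $5,142.46; payment $659.00; balance $4,483.46
Week 5: opening $4,483.46; interest $208.77 → $4,692.23; payment $659.00; balance $4,033.23
Week 6: opening $4,033.23; interest $208.77 → $4,242.00; payment $659.00; balance $3,583.00
Week 7: opening $3,583.00; interest $208.77 → $3,791.77; payment $659.00; balance $3,132.77
Week 8: opening $3,132.77; interest $208.77 → $3,341.54; payment $659.00; balance $2,682.54
Week 9: opening $2,682.54; interest $208.77 → $2,891.31; payment $659.00; balance $2,232.31
Week 10: opening $2,232.31; interest $208.77 → $2,441.08; payment $659.00; balance $1,782.08
Week 11: opening $1,782.08; interest $208.77 → $1,990.85; payment $659.00; balance $1,331.85
Week 12: opening $1,331.85; interest $208.77 → $1,540.62; payment $659.00; balance $881.62
Week 13: opening $881.62; interest $208.77 → $1,090.39; payment $659.00; balance $431.39
Week 14: opening $431.39; interest $208.77 → $640.16; payment $640.16; balance $0.00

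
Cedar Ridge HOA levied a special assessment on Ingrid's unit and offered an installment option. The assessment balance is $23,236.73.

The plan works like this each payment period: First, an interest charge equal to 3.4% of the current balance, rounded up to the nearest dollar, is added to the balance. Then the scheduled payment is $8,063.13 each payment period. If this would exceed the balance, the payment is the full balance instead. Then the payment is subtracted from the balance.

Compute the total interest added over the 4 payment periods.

$1,645.00

Payment period 1: opening $23,236.73; interest $791.00 → $24,027.73; payment $8,063.13; balance $15,964.60
Payment period 2: opening $15,964.60; interest $543.00 → $16,507.60; payment $8,063.13; balance $8,444.47
Payment period 3: opening $8,444.47; interest $288.00 → $8,732.47; payment $8,063.13; balance $669.34
Payment period 4: opening $669.34; interest $23.00 → $692.34; payment $692.34; balance $0.00
Total interest: $791.00 + $543.00 + $288.00 + $23.00 = $1,645.00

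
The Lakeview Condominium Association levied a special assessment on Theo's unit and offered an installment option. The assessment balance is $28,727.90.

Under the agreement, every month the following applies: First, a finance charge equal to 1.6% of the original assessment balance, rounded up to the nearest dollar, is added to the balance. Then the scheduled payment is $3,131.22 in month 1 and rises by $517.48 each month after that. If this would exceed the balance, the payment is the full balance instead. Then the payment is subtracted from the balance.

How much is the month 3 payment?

Month 1: $28,727.90 +$460.00 interest = $29,187.90; pay $3,131.22 → $26,056.68
Month 2: $26,056.68 +$460.00 interest = $26,516.68; pay $3,648.70 → $22,867.98
Month 3: $22,867.98 +$460.00 interest = $23,327.98; pay $4,166.18 → $19,161.80

$4,166.18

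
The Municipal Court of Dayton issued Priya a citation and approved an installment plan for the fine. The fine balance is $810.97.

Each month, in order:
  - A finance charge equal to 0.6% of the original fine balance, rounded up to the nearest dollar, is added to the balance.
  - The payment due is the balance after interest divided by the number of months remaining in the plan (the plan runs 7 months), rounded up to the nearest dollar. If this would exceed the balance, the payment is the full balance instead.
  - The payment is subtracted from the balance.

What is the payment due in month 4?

$120.00

Month 1: $810.97 +$5.00 interest = $815.97; pay $117.00 → $698.97
Month 2: $698.97 +$5.00 interest = $703.97; pay $118.00 → $585.97
Month 3: $585.97 +$5.00 interest = $590.97; pay $119.00 → $471.97
Month 4: $471.97 +$5.00 interest = $476.97; pay $120.00 → $356.97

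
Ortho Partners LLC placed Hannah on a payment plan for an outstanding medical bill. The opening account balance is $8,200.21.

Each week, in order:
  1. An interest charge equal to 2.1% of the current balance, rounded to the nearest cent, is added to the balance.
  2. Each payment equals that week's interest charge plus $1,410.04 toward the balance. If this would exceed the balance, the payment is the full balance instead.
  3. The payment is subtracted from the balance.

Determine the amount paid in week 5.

# | Opening | Interest | Payment | End bal
1 | $8,200.21 | $172.20 | $1,582.24 | $6,790.17
2 | $6,790.17 | $142.59 | $1,552.63 | $5,380.13
3 | $5,380.13 | $112.98 | $1,523.02 | $3,970.09
4 | $3,970.09 | $83.37 | $1,493.41 | $2,560.05
5 | $2,560.05 | $53.76 | $1,463.80 | $1,150.01

$1,463.80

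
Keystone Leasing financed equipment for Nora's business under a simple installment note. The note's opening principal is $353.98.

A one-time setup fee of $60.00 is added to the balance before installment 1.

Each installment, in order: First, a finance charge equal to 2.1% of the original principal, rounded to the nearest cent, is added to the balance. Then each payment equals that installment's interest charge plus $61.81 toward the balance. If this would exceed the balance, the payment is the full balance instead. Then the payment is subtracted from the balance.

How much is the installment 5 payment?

Installment 1: opening $413.98; interest $7.43 → $421.41; payment $69.24; balance $352.17
Installment 2: opening $352.17; interest $7.43 → $359.60; payment $69.24; balance $290.36
Installment 3: opening $290.36; interest $7.43 → $297.79; payment $69.24; balance $228.55
Installment 4: opening $228.55; interest $7.43 → $235.98; payment $69.24; balance $166.74
Installment 5: opening $166.74; interest $7.43 → $174.17; payment $69.24; balance $104.93

$69.24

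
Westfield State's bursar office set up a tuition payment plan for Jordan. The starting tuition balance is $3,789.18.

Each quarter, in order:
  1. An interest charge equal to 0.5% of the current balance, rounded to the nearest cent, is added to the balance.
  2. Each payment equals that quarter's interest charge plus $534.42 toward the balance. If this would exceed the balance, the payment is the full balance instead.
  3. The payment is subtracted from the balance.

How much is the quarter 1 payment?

$553.37

# | Opening | Interest | Payment | End bal
1 | $3,789.18 | $18.95 | $553.37 | $3,254.76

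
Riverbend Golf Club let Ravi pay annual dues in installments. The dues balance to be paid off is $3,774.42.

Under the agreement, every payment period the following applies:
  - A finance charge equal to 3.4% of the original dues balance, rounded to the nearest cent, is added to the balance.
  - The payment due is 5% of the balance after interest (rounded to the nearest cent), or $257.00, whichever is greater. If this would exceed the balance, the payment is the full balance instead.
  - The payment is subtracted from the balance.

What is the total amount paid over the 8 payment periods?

Payment period 1: $3,774.42 +$128.33 interest = $3,902.75; pay $257.00 → $3,645.75
Payment period 2: $3,645.75 +$128.33 interest = $3,774.08; pay $257.00 → $3,517.08
Payment period 3: $3,517.08 +$128.33 interest = $3,645.41; pay $257.00 → $3,388.41
Payment period 4: $3,388.41 +$128.33 interest = $3,516.74; pay $257.00 → $3,259.74
Payment period 5: $3,259.74 +$128.33 interest = $3,388.07; pay $257.00 → $3,131.07
Payment period 6: $3,131.07 +$128.33 interest = $3,259.40; pay $257.00 → $3,002.40
Payment period 7: $3,002.40 +$128.33 interest = $3,130.73; pay $257.00 → $2,873.73
Payment period 8: $2,873.73 +$128.33 interest = $3,002.06; pay $257.00 → $2,745.06
Total paid: $2,056.00

$2,056.00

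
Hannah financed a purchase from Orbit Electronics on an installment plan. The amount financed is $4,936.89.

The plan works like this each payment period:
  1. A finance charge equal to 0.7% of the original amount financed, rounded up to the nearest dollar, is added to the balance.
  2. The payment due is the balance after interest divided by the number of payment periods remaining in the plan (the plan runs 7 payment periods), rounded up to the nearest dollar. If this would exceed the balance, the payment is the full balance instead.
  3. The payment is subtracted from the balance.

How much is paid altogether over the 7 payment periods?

Payment period 1: opening $4,936.89; interest $35.00 → $4,971.89; payment $711.00; balance $4,260.89
Payment period 2: opening $4,260.89; interest $35.00 → $4,295.89; payment $716.00; balance $3,579.89
Payment period 3: opening $3,579.89; interest $35.00 → $3,614.89; payment $723.00; balance $2,891.89
Payment period 4: opening $2,891.89; interest $35.00 → $2,926.89; payment $732.00; balance $2,194.89
Payment period 5: opening $2,194.89; interest $35.00 → $2,229.89; payment $744.00; balance $1,485.89
Payment period 6: opening $1,485.89; interest $35.00 → $1,520.89; payment $761.00; balance $759.89
Payment period 7: opening $759.89; interest $35.00 → $794.89; payment $794.89; balance $0.00
Total paid: $5,181.89

$5,181.89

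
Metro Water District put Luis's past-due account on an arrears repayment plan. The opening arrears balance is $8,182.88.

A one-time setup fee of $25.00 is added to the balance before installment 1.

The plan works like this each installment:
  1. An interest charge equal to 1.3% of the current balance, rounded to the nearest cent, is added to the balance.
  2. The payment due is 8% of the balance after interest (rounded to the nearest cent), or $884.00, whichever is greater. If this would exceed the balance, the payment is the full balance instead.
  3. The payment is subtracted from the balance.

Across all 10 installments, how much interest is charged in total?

$596.18

Installment 1: opening $8,207.88; interest $106.70 → $8,314.58; payment $884.00; balance $7,430.58
Installment 2: opening $7,430.58; interest $96.60 → $7,527.18; payment $884.00; balance $6,643.18
Installment 3: opening $6,643.18; interest $86.36 → $6,729.54; payment $884.00; balance $5,845.54
Installment 4: opening $5,845.54; interest $75.99 → $5,921.53; payment $884.00; balance $5,037.53
Installment 5: opening $5,037.53; interest $65.49 → $5,103.02; payment $884.00; balance $4,219.02
Installment 6: opening $4,219.02; interest $54.85 → $4,273.87; payment $884.00; balance $3,389.87
Installment 7: opening $3,389.87; interest $44.07 → $3,433.94; payment $884.00; balance $2,549.94
Installment 8: opening $2,549.94; interest $33.15 → $2,583.09; payment $884.00; balance $1,699.09
Installment 9: opening $1,699.09; interest $22.09 → $1,721.18; payment $884.00; balance $837.18
Installment 10: opening $837.18; interest $10.88 → $848.06; payment $848.06; balance $0.00
Total interest: $106.70 + $96.60 + $86.36 + $75.99 + $65.49 + $54.85 + $44.07 + $33.15 + $22.09 + $10.88 = $596.18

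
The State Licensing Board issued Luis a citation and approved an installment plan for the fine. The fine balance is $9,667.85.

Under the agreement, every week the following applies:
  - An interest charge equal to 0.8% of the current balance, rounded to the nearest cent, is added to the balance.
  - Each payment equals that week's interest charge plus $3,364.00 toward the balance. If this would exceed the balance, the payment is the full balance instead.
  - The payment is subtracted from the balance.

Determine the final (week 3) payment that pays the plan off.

$2,963.37

Week 1: opening $9,667.85; interest $77.34 → $9,745.19; payment $3,441.34; balance $6,303.85
Week 2: opening $6,303.85; interest $50.43 → $6,354.28; payment $3,414.43; balance $2,939.85
Week 3: opening $2,939.85; interest $23.52 → $2,963.37; payment $2,963.37; balance $0.00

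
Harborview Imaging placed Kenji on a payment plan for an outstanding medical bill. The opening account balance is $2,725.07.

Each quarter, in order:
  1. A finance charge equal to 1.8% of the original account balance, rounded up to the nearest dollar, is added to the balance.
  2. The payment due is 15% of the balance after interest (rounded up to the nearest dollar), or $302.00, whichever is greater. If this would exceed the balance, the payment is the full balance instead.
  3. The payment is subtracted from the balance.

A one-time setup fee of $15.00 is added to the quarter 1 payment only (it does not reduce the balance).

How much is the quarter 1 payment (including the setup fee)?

Quarter 1: opening $2,725.07; interest $50.00 → $2,775.07; payment $417.00 (+ $15.00 fee); balance $2,358.07

$432.00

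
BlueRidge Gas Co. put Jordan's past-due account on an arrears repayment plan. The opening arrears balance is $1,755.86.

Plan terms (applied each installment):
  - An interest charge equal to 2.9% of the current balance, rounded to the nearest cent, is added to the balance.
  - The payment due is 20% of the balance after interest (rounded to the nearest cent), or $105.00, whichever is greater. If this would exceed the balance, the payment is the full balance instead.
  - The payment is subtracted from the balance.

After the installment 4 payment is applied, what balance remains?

$806.33

Installment 1: opening $1,755.86; interest $50.92 → $1,806.78; payment $361.36; balance $1,445.42
Installment 2: opening $1,445.42; interest $41.92 → $1,487.34; payment $297.47; balance $1,189.87
Installment 3: opening $1,189.87; interest $34.51 → $1,224.38; payment $244.88; balance $979.50
Installment 4: opening $979.50; interest $28.41 → $1,007.91; payment $201.58; balance $806.33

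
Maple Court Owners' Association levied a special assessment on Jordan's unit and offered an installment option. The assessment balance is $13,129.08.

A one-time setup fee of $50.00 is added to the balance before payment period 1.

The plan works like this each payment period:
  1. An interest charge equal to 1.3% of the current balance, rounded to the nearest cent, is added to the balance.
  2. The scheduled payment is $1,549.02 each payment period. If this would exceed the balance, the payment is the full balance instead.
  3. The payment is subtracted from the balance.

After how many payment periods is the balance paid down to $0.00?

10

# | Opening | Interest | Payment | End bal
1 | $13,179.08 | $171.33 | $1,549.02 | $11,801.39
2 | $11,801.39 | $153.42 | $1,549.02 | $10,405.79
3 | $10,405.79 | $135.28 | $1,549.02 | $8,992.05
4 | $8,992.05 | $116.90 | $1,549.02 | $7,559.93
5 | $7,559.93 | $98.28 | $1,549.02 | $6,109.19
6 | $6,109.19 | $79.42 | $1,549.02 | $4,639.59
7 | $4,639.59 | $60.31 | $1,549.02 | $3,150.88
8 | $3,150.88 | $40.96 | $1,549.02 | $1,642.82
9 | $1,642.82 | $21.36 | $1,549.02 | $115.16
10 | $115.16 | $1.50 | $116.66 | $0.00
Balance reaches $0.00 in payment period 10.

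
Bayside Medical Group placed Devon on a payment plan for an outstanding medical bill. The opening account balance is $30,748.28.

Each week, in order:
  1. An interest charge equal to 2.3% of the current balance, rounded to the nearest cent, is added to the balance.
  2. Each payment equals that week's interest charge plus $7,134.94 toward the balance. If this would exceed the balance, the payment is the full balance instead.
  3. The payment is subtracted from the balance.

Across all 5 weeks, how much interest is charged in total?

# | Opening | Interest | Payment | End bal
1 | $30,748.28 | $707.21 | $7,842.15 | $23,613.34
2 | $23,613.34 | $543.11 | $7,678.05 | $16,478.40
3 | $16,478.40 | $379.00 | $7,513.94 | $9,343.46
4 | $9,343.46 | $214.90 | $7,349.84 | $2,208.52
5 | $2,208.52 | $50.80 | $2,259.32 | $0.00
Total interest: $707.21 + $543.11 + $379.00 + $214.90 + $50.80 = $1,895.02

$1,895.02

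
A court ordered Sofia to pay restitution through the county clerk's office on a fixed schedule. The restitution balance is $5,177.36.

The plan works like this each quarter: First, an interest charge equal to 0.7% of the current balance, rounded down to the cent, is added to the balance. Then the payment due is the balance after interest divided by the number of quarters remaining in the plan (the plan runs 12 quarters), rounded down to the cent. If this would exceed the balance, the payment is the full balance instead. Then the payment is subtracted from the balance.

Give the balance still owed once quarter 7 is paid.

$2,265.19

Quarter 1: opening $5,177.36; interest $36.24 → $5,213.60; payment $434.46; balance $4,779.14
Quarter 2: opening $4,779.14; interest $33.45 → $4,812.59; payment $437.50; balance $4,375.09
Quarter 3: opening $4,375.09; interest $30.62 → $4,405.71; payment $440.57; balance $3,965.14
Quarter 4: opening $3,965.14; interest $27.75 → $3,992.89; payment $443.65; balance $3,549.24
Quarter 5: opening $3,549.24; interest $24.84 → $3,574.08; payment $446.76; balance $3,127.32
Quarter 6: opening $3,127.32; interest $21.89 → $3,149.21; payment $449.88; balance $2,699.33
Quarter 7: opening $2,699.33; interest $18.89 → $2,718.22; payment $453.03; balance $2,265.19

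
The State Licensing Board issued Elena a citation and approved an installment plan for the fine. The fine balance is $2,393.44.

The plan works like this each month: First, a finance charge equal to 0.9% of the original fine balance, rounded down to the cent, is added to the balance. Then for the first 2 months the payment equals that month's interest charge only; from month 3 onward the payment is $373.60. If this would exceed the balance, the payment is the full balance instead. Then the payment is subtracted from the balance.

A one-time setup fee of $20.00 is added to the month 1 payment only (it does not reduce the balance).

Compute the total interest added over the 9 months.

$193.86

# | Opening | Interest | Payment | Fee | End bal
1 | $2,393.44 | $21.54 | $21.54 | $20.00 | $2,393.44
2 | $2,393.44 | $21.54 | $21.54 | — | $2,393.44
3 | $2,393.44 | $21.54 | $373.60 | — | $2,041.38
4 | $2,041.38 | $21.54 | $373.60 | — | $1,689.32
5 | $1,689.32 | $21.54 | $373.60 | — | $1,337.26
6 | $1,337.26 | $21.54 | $373.60 | — | $985.20
7 | $985.20 | $21.54 | $373.60 | — | $633.14
8 | $633.14 | $21.54 | $373.60 | — | $281.08
9 | $281.08 | $21.54 | $302.62 | — | $0.00
Total interest: $21.54 + $21.54 + $21.54 + $21.54 + $21.54 + $21.54 + $21.54 + $21.54 + $21.54 = $193.86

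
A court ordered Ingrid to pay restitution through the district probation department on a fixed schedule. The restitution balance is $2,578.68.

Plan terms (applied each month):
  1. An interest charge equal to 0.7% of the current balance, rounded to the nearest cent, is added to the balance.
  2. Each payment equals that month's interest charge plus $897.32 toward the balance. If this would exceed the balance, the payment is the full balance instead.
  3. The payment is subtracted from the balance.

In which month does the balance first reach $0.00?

Month 1: $2,578.68 +$18.05 interest = $2,596.73; pay $915.37 → $1,681.36
Month 2: $1,681.36 +$11.77 interest = $1,693.13; pay $909.09 → $784.04
Month 3: $784.04 +$5.49 interest = $789.53; pay $789.53 → $0.00
Balance reaches $0.00 in month 3.

3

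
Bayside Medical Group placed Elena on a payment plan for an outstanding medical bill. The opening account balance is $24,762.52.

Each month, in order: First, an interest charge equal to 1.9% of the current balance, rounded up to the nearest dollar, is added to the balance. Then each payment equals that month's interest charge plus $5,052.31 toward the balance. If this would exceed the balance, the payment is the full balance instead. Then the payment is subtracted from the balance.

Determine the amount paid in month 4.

# | Opening | Interest | Payment | End bal
1 | $24,762.52 | $471.00 | $5,523.31 | $19,710.21
2 | $19,710.21 | $375.00 | $5,427.31 | $14,657.90
3 | $14,657.90 | $279.00 | $5,331.31 | $9,605.59
4 | $9,605.59 | $183.00 | $5,235.31 | $4,553.28

$5,235.31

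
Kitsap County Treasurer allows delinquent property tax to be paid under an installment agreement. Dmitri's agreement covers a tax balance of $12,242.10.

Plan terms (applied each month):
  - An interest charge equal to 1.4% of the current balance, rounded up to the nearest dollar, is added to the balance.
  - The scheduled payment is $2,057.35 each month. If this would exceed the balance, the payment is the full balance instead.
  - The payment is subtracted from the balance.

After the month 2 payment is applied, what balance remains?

$8,444.40

Month 1: opening $12,242.10; interest $172.00 → $12,414.10; payment $2,057.35; balance $10,356.75
Month 2: opening $10,356.75; interest $145.00 → $10,501.75; payment $2,057.35; balance $8,444.40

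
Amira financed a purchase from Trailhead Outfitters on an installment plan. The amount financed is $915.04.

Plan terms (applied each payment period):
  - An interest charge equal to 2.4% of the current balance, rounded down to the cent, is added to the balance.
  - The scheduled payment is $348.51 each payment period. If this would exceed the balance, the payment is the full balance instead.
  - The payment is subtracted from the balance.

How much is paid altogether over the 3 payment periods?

$957.21

Payment period 1: $915.04 +$21.96 interest = $937.00; pay $348.51 → $588.49
Payment period 2: $588.49 +$14.12 interest = $602.61; pay $348.51 → $254.10
Payment period 3: $254.10 +$6.09 interest = $260.19; pay $260.19 → $0.00
Total paid: $957.21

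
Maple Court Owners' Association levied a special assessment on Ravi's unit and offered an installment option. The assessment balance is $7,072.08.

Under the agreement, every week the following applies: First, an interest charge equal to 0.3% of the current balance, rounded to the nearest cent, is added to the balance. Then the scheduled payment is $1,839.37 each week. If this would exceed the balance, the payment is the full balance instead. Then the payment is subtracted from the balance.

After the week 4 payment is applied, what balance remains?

Week 1: opening $7,072.08; interest $21.22 → $7,093.30; payment $1,839.37; balance $5,253.93
Week 2: opening $5,253.93; interest $15.76 → $5,269.69; payment $1,839.37; balance $3,430.32
Week 3: opening $3,430.32; interest $10.29 → $3,440.61; payment $1,839.37; balance $1,601.24
Week 4: opening $1,601.24; interest $4.80 → $1,606.04; payment $1,606.04; balance $0.00

$0.00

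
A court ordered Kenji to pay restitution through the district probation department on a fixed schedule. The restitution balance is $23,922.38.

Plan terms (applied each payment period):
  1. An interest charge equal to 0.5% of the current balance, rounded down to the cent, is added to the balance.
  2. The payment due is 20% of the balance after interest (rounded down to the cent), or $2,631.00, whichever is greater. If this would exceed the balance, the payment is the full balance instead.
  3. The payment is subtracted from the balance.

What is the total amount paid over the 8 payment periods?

Payment period 1: $23,922.38 +$119.61 interest = $24,041.99; pay $4,808.39 → $19,233.60
Payment period 2: $19,233.60 +$96.16 interest = $19,329.76; pay $3,865.95 → $15,463.81
Payment period 3: $15,463.81 +$77.31 interest = $15,541.12; pay $3,108.22 → $12,432.90
Payment period 4: $12,432.90 +$62.16 interest = $12,495.06; pay $2,631.00 → $9,864.06
Payment period 5: $9,864.06 +$49.32 interest = $9,913.38; pay $2,631.00 → $7,282.38
Payment period 6: $7,282.38 +$36.41 interest = $7,318.79; pay $2,631.00 → $4,687.79
Payment period 7: $4,687.79 +$23.43 interest = $4,711.22; pay $2,631.00 → $2,080.22
Payment period 8: $2,080.22 +$10.40 interest = $2,090.62; pay $2,090.62 → $0.00
Total paid: $24,397.18

$24,397.18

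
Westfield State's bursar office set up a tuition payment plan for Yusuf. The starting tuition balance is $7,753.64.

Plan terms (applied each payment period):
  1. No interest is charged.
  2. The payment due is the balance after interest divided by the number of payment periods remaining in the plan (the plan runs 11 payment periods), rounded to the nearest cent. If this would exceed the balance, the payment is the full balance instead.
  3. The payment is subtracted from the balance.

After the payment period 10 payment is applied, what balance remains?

$704.87

# | Opening | Payment | End bal
1 | $7,753.64 | $704.88 | $7,048.76
2 | $7,048.76 | $704.88 | $6,343.88
3 | $6,343.88 | $704.88 | $5,639.00
4 | $5,639.00 | $704.88 | $4,934.12
5 | $4,934.12 | $704.87 | $4,229.25
6 | $4,229.25 | $704.88 | $3,524.37
7 | $3,524.37 | $704.87 | $2,819.50
8 | $2,819.50 | $704.88 | $2,114.62
9 | $2,114.62 | $704.87 | $1,409.75
10 | $1,409.75 | $704.88 | $704.87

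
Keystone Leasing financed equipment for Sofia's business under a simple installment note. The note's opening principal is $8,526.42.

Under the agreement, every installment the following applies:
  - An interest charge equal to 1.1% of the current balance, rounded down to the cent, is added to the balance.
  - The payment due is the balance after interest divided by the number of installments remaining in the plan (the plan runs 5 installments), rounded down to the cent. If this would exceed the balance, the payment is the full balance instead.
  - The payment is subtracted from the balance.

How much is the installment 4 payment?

# | Opening | Interest | Payment | End bal
1 | $8,526.42 | $93.79 | $1,724.04 | $6,896.17
2 | $6,896.17 | $75.85 | $1,743.00 | $5,229.02
3 | $5,229.02 | $57.51 | $1,762.17 | $3,524.36
4 | $3,524.36 | $38.76 | $1,781.56 | $1,781.56

$1,781.56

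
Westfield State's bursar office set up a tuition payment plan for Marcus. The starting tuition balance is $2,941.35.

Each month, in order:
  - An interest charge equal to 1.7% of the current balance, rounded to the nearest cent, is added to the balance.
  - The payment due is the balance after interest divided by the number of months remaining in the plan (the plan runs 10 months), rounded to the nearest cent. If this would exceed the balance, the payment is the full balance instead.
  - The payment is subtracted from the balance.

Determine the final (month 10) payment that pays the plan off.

Month 1: $2,941.35 +$50.00 interest = $2,991.35; pay $299.14 → $2,692.21
Month 2: $2,692.21 +$45.77 interest = $2,737.98; pay $304.22 → $2,433.76
Month 3: $2,433.76 +$41.37 interest = $2,475.13; pay $309.39 → $2,165.74
Month 4: $2,165.74 +$36.82 interest = $2,202.56; pay $314.65 → $1,887.91
Month 5: $1,887.91 +$32.09 interest = $1,920.00; pay $320.00 → $1,600.00
Month 6: $1,600.00 +$27.20 interest = $1,627.20; pay $325.44 → $1,301.76
Month 7: $1,301.76 +$22.13 interest = $1,323.89; pay $330.97 → $992.92
Month 8: $992.92 +$16.88 interest = $1,009.80; pay $336.60 → $673.20
Month 9: $673.20 +$11.44 interest = $684.64; pay $342.32 → $342.32
Month 10: $342.32 +$5.82 interest = $348.14; pay $348.14 → $0.00

$348.14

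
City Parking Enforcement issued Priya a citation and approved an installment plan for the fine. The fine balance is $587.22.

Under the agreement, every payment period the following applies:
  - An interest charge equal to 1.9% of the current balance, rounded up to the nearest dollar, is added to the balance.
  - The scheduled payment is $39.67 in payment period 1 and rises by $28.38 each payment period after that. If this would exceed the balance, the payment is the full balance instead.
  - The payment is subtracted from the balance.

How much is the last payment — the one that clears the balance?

Payment period 1: opening $587.22; interest $12.00 → $599.22; payment $39.67; balance $559.55
Payment period 2: opening $559.55; interest $11.00 → $570.55; payment $68.05; balance $502.50
Payment period 3: opening $502.50; interest $10.00 → $512.50; payment $96.43; balance $416.07
Payment period 4: opening $416.07; interest $8.00 → $424.07; payment $124.81; balance $299.26
Payment period 5: opening $299.26; interest $6.00 → $305.26; payment $153.19; balance $152.07
Payment period 6: opening $152.07; interest $3.00 → $155.07; payment $155.07; balance $0.00

$155.07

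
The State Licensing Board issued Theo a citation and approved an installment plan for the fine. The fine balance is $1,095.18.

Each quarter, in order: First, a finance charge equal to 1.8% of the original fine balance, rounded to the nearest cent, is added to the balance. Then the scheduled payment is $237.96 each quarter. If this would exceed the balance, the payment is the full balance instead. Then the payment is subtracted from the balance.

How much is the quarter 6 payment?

Quarter 1: opening $1,095.18; interest $19.71 → $1,114.89; payment $237.96; balance $876.93
Quarter 2: opening $876.93; interest $19.71 → $896.64; payment $237.96; balance $658.68
Quarter 3: opening $658.68; interest $19.71 → $678.39; payment $237.96; balance $440.43
Quarter 4: opening $440.43; interest $19.71 → $460.14; payment $237.96; balance $222.18
Quarter 5: opening $222.18; interest $19.71 → $241.89; payment $237.96; balance $3.93
Quarter 6: opening $3.93; interest $19.71 → $23.64; payment $23.64; balance $0.00

$23.64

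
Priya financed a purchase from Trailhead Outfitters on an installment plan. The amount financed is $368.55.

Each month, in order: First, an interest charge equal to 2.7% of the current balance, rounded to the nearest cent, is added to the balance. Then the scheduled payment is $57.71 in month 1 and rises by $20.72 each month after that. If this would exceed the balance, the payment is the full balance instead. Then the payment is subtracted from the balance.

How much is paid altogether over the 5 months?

Month 1: opening $368.55; interest $9.95 → $378.50; payment $57.71; balance $320.79
Month 2: opening $320.79; interest $8.66 → $329.45; payment $78.43; balance $251.02
Month 3: opening $251.02; interest $6.78 → $257.80; payment $99.15; balance $158.65
Month 4: opening $158.65; interest $4.28 → $162.93; payment $119.87; balance $43.06
Month 5: opening $43.06; interest $1.16 → $44.22; payment $44.22; balance $0.00
Total paid: $399.38

$399.38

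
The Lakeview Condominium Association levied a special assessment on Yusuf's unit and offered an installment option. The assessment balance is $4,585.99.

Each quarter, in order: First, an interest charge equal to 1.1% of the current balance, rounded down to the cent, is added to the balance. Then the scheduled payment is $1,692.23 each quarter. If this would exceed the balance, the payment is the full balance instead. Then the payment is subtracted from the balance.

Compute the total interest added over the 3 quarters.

# | Opening | Interest | Payment | End bal
1 | $4,585.99 | $50.44 | $1,692.23 | $2,944.20
2 | $2,944.20 | $32.38 | $1,692.23 | $1,284.35
3 | $1,284.35 | $14.12 | $1,298.47 | $0.00
Total interest: $50.44 + $32.38 + $14.12 = $96.94

$96.94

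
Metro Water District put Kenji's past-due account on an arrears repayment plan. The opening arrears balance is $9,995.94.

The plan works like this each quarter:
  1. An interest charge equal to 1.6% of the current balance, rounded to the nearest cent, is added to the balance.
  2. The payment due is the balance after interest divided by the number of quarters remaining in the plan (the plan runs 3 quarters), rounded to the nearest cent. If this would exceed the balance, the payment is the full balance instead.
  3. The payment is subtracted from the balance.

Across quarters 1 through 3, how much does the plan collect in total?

Quarter 1: opening $9,995.94; interest $159.94 → $10,155.88; payment $3,385.29; balance $6,770.59
Quarter 2: opening $6,770.59; interest $108.33 → $6,878.92; payment $3,439.46; balance $3,439.46
Quarter 3: opening $3,439.46; interest $55.03 → $3,494.49; payment $3,494.49; balance $0.00
Total paid: $10,319.24

$10,319.24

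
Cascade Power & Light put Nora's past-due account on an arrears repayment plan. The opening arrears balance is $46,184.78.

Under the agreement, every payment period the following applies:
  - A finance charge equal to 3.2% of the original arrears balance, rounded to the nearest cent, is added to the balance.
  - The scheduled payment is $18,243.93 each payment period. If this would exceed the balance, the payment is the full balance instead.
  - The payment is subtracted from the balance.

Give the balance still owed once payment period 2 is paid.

Payment period 1: $46,184.78 +$1,477.91 interest = $47,662.69; pay $18,243.93 → $29,418.76
Payment period 2: $29,418.76 +$1,477.91 interest = $30,896.67; pay $18,243.93 → $12,652.74

$12,652.74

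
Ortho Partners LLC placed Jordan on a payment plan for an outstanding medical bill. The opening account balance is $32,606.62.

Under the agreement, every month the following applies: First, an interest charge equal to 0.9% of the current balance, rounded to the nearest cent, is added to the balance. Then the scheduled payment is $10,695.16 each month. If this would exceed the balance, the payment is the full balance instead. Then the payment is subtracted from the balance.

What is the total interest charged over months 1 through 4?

$608.77

Month 1: opening $32,606.62; interest $293.46 → $32,900.08; payment $10,695.16; balance $22,204.92
Month 2: opening $22,204.92; interest $199.84 → $22,404.76; payment $10,695.16; balance $11,709.60
Month 3: opening $11,709.60; interest $105.39 → $11,814.99; payment $10,695.16; balance $1,119.83
Month 4: opening $1,119.83; interest $10.08 → $1,129.91; payment $1,129.91; balance $0.00
Total interest: $293.46 + $199.84 + $105.39 + $10.08 = $608.77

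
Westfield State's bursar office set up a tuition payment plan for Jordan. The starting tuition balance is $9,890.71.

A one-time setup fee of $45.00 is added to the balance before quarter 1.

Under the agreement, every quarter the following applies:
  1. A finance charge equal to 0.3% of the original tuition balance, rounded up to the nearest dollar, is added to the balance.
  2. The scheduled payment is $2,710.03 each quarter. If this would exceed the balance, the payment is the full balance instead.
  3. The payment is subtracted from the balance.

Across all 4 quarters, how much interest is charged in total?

$120.00

Quarter 1: opening $9,935.71; interest $30.00 → $9,965.71; payment $2,710.03; balance $7,255.68
Quarter 2: opening $7,255.68; interest $30.00 → $7,285.68; payment $2,710.03; balance $4,575.65
Quarter 3: opening $4,575.65; interest $30.00 → $4,605.65; payment $2,710.03; balance $1,895.62
Quarter 4: opening $1,895.62; interest $30.00 → $1,925.62; payment $1,925.62; balance $0.00
Total interest: $30.00 + $30.00 + $30.00 + $30.00 = $120.00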